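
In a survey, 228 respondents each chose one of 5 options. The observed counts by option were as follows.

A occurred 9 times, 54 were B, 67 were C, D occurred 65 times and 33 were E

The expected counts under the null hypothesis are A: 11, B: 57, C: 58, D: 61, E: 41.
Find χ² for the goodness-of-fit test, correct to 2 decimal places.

3.74

χ² = (9−11)²/11 + (54−57)²/57 + (67−58)²/58 + (65−61)²/61 + (33−41)²/41
   = 0.364 + 0.158 + 1.397 + 0.262 + 1.561
Sum = 3.74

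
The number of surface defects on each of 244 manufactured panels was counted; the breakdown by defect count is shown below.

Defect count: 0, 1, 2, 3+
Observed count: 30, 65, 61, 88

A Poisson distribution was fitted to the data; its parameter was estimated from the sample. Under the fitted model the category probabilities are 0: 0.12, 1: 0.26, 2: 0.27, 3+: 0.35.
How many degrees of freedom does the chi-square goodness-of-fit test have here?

There are k = 4 categories and 1 parameter estimated from the data, so df = 4 − 1 − 1 = 2.

2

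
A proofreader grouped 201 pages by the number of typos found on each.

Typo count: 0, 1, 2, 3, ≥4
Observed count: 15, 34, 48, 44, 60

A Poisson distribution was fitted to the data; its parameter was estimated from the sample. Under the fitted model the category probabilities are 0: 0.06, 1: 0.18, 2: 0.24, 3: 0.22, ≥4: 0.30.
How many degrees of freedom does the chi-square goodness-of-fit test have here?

3

There are k = 5 categories and 1 parameter estimated from the data, so df = 5 − 1 − 1 = 3.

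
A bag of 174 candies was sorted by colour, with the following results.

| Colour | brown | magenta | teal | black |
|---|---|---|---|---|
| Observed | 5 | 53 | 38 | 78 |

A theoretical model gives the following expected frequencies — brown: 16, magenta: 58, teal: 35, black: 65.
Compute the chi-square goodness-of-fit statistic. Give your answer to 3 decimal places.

cat          O        E   (O−E)²/E
brown        5       16     7.5625
magenta     53       58     0.4310
teal        38       35     0.2571
black       78       65     2.6000
Sum = 10.851

10.851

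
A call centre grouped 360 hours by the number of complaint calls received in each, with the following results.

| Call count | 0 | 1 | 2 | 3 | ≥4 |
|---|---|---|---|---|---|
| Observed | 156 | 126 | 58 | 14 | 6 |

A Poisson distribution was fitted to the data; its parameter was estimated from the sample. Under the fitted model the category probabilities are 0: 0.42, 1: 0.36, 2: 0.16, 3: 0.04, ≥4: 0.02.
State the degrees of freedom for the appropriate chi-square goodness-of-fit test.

There are k = 5 categories and 1 parameter estimated from the data, so df = 5 − 1 − 1 = 3.

3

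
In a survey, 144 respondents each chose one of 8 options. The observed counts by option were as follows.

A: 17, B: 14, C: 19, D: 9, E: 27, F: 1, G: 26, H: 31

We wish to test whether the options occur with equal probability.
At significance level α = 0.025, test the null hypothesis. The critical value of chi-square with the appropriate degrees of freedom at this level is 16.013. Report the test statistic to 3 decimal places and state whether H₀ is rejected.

Under H₀ each category has probability 1/8, so each expected count is 144/8 = 18.
χ² = (17−18)²/18 + (14−18)²/18 + (19−18)²/18 + (9−18)²/18 + (27−18)²/18 + (1−18)²/18 + (26−18)²/18 + (31−18)²/18
   = 0.0556 + 0.8889 + 0.0556 + 4.5000 + 4.5000 + 16.0556 + 3.5556 + 9.3889
Sum = 39.000
df = 7. Since 39.000 > 16.013, we reject H₀.

39.000; reject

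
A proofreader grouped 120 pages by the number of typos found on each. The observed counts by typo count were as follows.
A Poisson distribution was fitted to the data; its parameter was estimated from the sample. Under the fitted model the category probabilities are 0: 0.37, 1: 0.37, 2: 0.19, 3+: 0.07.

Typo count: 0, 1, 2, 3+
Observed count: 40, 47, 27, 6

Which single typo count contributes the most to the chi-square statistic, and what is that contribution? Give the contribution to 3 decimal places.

2, 0.774

Expected counts E_i = n·p_i: 120×0.37 = 44.4, 120×0.37 = 44.4, 120×0.19 = 22.8, 120×0.07 = 8.4.
0: (40 − 44.4)²/44.4 = 19.36/44.4 = 0.4360
1: (47 − 44.4)²/44.4 = 6.76/44.4 = 0.1523
2: (27 − 22.8)²/22.8 = 17.64/22.8 = 0.7737
3+: (6 − 8.4)²/8.4 = 5.76/8.4 = 0.6857
The largest term is for 2: 0.774.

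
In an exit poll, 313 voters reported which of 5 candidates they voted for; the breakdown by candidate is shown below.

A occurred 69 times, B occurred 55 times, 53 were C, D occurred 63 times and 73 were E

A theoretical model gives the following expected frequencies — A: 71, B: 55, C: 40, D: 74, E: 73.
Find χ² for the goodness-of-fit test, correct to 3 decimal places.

A: (69 − 71)²/71 = 4/71 = 0.0563
B: (55 − 55)²/55 = 0/55 = 0.0000
C: (53 − 40)²/40 = 169/40 = 4.2250
D: (63 − 74)²/74 = 121/74 = 1.6351
E: (73 − 73)²/73 = 0/73 = 0.0000
Sum = 5.916

5.916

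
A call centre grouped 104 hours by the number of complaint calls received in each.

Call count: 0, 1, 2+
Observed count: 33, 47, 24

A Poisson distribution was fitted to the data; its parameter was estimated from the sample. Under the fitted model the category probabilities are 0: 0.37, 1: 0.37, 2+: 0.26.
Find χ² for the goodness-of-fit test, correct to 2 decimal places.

Expected counts E_i = n·p_i: 104×0.37 = 38.48, 104×0.37 = 38.48, 104×0.26 = 27.04.
0: (33 − 38.48)²/38.48 = 30.0304/38.48 = 0.780
1: (47 − 38.48)²/38.48 = 72.5904/38.48 = 1.886
2+: (24 − 27.04)²/27.04 = 9.2416/27.04 = 0.342
Sum = 3.01

3.01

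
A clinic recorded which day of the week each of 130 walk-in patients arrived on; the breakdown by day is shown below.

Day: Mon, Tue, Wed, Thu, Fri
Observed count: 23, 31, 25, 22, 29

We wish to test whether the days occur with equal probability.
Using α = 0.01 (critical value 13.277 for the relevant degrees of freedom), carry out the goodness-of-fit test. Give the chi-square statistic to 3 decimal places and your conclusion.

Under H₀ each category has probability 1/5, so each expected count is 130/5 = 26.
Mon: (23 − 26)²/26 = 9/26 = 0.3462
Tue: (31 − 26)²/26 = 25/26 = 0.9615
Wed: (25 − 26)²/26 = 1/26 = 0.0385
Thu: (22 − 26)²/26 = 16/26 = 0.6154
Fri: (29 − 26)²/26 = 9/26 = 0.3462
Sum = 2.308
df = 4. Since 2.308 < 13.277, we do not reject H₀.

2.308; do not reject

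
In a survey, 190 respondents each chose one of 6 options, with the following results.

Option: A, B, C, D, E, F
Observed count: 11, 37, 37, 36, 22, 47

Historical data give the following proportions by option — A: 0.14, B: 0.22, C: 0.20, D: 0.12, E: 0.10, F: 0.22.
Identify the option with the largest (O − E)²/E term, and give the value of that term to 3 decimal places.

Expected counts E_i = n·p_i: 190×0.14 = 26.6, 190×0.22 = 41.8, 190×0.20 = 38, 190×0.12 = 22.8, 190×0.10 = 19, 190×0.22 = 41.8.
A: (11 − 26.6)²/26.6 = 243.36/26.6 = 9.1489
B: (37 − 41.8)²/41.8 = 23.04/41.8 = 0.5512
C: (37 − 38)²/38 = 1/38 = 0.0263
D: (36 − 22.8)²/22.8 = 174.24/22.8 = 7.6421
E: (22 − 19)²/19 = 9/19 = 0.4737
F: (47 − 41.8)²/41.8 = 27.04/41.8 = 0.6469
The largest term is for A: 9.149.

A, 9.149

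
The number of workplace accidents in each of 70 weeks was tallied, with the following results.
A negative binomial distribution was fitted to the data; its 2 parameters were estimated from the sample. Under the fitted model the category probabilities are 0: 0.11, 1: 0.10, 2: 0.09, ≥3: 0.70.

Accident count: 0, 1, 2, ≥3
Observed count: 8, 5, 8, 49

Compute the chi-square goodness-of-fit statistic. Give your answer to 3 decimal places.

1.042

Expected counts E_i = n·p_i: 70×0.11 = 7.7, 70×0.10 = 7, 70×0.09 = 6.3, 70×0.70 = 49.
χ² = (8−7.7)²/7.7 + (5−7)²/7 + (8−6.3)²/6.3 + (49−49)²/49
   = 0.0117 + 0.5714 + 0.4587 + 0.0000
Sum = 1.042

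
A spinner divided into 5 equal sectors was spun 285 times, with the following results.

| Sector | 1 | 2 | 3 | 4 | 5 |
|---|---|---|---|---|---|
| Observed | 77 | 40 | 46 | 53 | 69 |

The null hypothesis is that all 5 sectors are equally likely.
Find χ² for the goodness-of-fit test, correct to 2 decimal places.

Expected count for each of the 5 categories: 285/5 = 57.
χ² = (77−57)²/57 + (40−57)²/57 + (46−57)²/57 + (53−57)²/57 + (69−57)²/57
   = 7.018 + 5.070 + 2.123 + 0.281 + 2.526
Sum = 17.02

17.02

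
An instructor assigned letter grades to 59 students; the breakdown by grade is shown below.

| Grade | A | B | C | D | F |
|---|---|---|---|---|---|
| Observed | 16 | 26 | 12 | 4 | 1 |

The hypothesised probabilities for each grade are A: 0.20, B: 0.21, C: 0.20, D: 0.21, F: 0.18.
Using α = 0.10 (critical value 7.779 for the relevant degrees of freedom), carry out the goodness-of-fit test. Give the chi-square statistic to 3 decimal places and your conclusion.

30.844; reject

Expected counts E_i = n·p_i: 59×0.20 = 11.8, 59×0.21 = 12.39, 59×0.20 = 11.8, 59×0.21 = 12.39, 59×0.18 = 10.62.
cat         O        E   (O−E)²/E
A          16     11.8     1.4949
B          26    12.39    14.9501
C          12     11.8     0.0034
D           4    12.39     5.6814
F           1    10.62     8.7142
Sum = 30.844
df = 4. Since 30.844 > 7.779, we reject H₀.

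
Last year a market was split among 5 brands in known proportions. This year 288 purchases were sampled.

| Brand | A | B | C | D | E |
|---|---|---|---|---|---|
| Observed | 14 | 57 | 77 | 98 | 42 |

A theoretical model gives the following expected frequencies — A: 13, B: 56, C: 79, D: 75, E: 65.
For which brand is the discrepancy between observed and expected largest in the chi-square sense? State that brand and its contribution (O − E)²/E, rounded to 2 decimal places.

A: (14 − 13)²/13 = 1/13 = 0.077
B: (57 − 56)²/56 = 1/56 = 0.018
C: (77 − 79)²/79 = 4/79 = 0.051
D: (98 − 75)²/75 = 529/75 = 7.053
E: (42 − 65)²/65 = 529/65 = 8.138
The largest term is for E: 8.14.

E, 8.14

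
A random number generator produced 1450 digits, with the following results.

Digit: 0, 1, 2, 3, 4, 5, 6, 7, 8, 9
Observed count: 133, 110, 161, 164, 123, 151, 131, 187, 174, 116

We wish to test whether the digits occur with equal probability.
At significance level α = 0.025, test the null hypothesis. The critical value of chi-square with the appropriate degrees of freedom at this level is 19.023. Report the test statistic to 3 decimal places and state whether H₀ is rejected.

42.400; reject

Under H₀ each category has probability 1/10, so each expected count is 1450/10 = 145.
χ² = (133−145)²/145 + (110−145)²/145 + (161−145)²/145 + (164−145)²/145 + (123−145)²/145 + (151−145)²/145 + (131−145)²/145 + (187−145)²/145 + (174−145)²/145 + (116−145)²/145
   = 0.9931 + 8.4483 + 1.7655 + 2.4897 + 3.3379 + 0.2483 + 1.3517 + 12.1655 + 5.8000 + 5.8000
Sum = 42.400
df = 9. Since 42.400 > 19.023, we reject H₀.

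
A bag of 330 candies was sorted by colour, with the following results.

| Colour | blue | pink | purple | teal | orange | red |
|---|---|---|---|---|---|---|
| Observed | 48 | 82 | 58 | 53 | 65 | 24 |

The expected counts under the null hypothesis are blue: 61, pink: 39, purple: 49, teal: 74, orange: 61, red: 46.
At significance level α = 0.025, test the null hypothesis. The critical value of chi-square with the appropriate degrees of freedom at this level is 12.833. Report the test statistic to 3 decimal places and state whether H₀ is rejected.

68.577; reject

blue: (48 − 61)²/61 = 169/61 = 2.7705
pink: (82 − 39)²/39 = 1849/39 = 47.4103
purple: (58 − 49)²/49 = 81/49 = 1.6531
teal: (53 − 74)²/74 = 441/74 = 5.9595
orange: (65 − 61)²/61 = 16/61 = 0.2623
red: (24 − 46)²/46 = 484/46 = 10.5217
Sum = 68.577
df = 5. Since 68.577 > 12.833, we reject H₀.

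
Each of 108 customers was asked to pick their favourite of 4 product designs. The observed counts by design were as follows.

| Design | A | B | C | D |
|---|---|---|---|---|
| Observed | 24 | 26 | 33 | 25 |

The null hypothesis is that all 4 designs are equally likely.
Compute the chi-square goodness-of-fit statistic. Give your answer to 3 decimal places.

Under H₀ each category has probability 1/4, so each expected count is 108/4 = 27.
χ² = (24−27)²/27 + (26−27)²/27 + (33−27)²/27 + (25−27)²/27
   = 0.3333 + 0.0370 + 1.3333 + 0.1481
Sum = 1.852

1.852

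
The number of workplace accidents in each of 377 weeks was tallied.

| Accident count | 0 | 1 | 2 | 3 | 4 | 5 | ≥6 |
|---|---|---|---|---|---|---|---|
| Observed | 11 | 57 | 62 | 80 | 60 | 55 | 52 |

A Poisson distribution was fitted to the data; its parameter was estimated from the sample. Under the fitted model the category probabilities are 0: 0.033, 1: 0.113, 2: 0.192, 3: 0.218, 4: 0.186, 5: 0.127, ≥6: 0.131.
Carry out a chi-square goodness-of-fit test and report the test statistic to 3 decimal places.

Expected counts E_i = n·p_i: 377×0.033 = 12.441, 377×0.113 = 42.601, 377×0.192 = 72.384, 377×0.218 = 82.186, 377×0.186 = 70.122, 377×0.127 = 47.879, 377×0.131 = 49.387.
0: (11 − 12.441)²/12.441 = 2.076481/12.441 = 0.1669
1: (57 − 42.601)²/42.601 = 207.331201/42.601 = 4.8668
2: (62 − 72.384)²/72.384 = 107.827456/72.384 = 1.4897
3: (80 − 82.186)²/82.186 = 4.778596/82.186 = 0.0581
4: (60 − 70.122)²/70.122 = 102.454884/70.122 = 1.4611
5: (55 − 47.879)²/47.879 = 50.708641/47.879 = 1.0591
≥6: (52 − 49.387)²/49.387 = 6.827769/49.387 = 0.1383
Sum = 9.240

9.240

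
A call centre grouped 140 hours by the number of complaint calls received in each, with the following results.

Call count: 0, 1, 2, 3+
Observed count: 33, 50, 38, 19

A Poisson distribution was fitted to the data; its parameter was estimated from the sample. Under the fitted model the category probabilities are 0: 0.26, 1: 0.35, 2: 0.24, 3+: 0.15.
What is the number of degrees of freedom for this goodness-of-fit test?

There are k = 4 categories and 1 parameter estimated from the data, so df = 4 − 1 − 1 = 2.

2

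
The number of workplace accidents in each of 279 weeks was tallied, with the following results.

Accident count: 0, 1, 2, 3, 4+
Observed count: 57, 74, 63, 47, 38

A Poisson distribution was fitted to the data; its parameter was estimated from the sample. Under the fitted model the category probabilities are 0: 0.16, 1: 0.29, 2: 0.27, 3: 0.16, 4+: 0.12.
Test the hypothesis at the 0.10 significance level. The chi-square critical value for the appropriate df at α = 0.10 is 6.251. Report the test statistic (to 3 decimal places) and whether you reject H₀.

Expected counts E_i = n·p_i: 279×0.16 = 44.64, 279×0.29 = 80.91, 279×0.27 = 75.33, 279×0.16 = 44.64, 279×0.12 = 33.48.
cat         O        E   (O−E)²/E
0          57    44.64     3.4223
1          74    80.91     0.5901
2          63    75.33     2.0182
3          47    44.64     0.1248
4+         38    33.48     0.6102
Sum = 6.766
df = 3. Since 6.766 > 6.251, we reject H₀.

6.766; reject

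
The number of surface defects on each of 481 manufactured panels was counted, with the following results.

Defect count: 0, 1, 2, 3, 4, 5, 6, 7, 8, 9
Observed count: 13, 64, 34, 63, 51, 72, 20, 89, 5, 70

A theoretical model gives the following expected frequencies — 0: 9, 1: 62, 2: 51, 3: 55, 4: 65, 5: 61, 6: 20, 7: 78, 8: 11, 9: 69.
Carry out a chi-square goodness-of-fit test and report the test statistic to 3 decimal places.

χ² = (13−9)²/9 + (64−62)²/62 + (34−51)²/51 + (63−55)²/55 + (51−65)²/65 + (72−61)²/61 + (20−20)²/20 + (89−78)²/78 + (5−11)²/11 + (70−69)²/69
   = 1.7778 + 0.0645 + 5.6667 + 1.1636 + 3.0154 + 1.9836 + 0.0000 + 1.5513 + 3.2727 + 0.0145
Sum = 18.510

18.510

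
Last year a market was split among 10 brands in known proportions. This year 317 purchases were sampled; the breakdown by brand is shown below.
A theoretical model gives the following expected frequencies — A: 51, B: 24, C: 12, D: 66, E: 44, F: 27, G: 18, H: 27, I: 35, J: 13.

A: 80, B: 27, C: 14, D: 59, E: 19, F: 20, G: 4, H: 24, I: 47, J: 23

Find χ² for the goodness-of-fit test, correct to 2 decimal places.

χ² = (80−51)²/51 + (27−24)²/24 + (14−12)²/12 + (59−66)²/66 + (19−44)²/44 + (20−27)²/27 + (4−18)²/18 + (24−27)²/27 + (47−35)²/35 + (23−13)²/13
   = 16.490 + 0.375 + 0.333 + 0.742 + 14.205 + 1.815 + 10.889 + 0.333 + 4.114 + 7.692
Sum = 56.99

56.99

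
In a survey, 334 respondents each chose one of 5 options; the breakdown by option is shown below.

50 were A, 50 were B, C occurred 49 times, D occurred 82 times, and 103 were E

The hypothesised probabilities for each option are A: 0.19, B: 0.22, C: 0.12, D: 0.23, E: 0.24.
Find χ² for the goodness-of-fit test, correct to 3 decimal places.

Expected counts E_i = n·p_i: 334×0.19 = 63.46, 334×0.22 = 73.48, 334×0.12 = 40.08, 334×0.23 = 76.82, 334×0.24 = 80.16.
A: (50 − 63.46)²/63.46 = 181.1716/63.46 = 2.8549
B: (50 − 73.48)²/73.48 = 551.3104/73.48 = 7.5029
C: (49 − 40.08)²/40.08 = 79.5664/40.08 = 1.9852
D: (82 − 76.82)²/76.82 = 26.8324/76.82 = 0.3493
E: (103 − 80.16)²/80.16 = 521.6656/80.16 = 6.5078
Sum = 19.200

19.200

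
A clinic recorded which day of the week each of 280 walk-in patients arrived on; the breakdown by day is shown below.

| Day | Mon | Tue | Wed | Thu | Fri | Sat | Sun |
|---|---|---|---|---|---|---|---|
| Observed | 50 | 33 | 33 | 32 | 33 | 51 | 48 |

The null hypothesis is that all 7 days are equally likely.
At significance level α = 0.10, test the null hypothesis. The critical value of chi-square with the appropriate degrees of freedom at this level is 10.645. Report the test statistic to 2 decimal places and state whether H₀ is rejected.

12.40; reject

Under H₀ each category has probability 1/7, so each expected count is 280/7 = 40.
Mon: (50 − 40)²/40 = 100/40 = 2.500
Tue: (33 − 40)²/40 = 49/40 = 1.225
Wed: (33 − 40)²/40 = 49/40 = 1.225
Thu: (32 − 40)²/40 = 64/40 = 1.600
Fri: (33 − 40)²/40 = 49/40 = 1.225
Sat: (51 − 40)²/40 = 121/40 = 3.025
Sun: (48 − 40)²/40 = 64/40 = 1.600
Sum = 12.40
df = 6. Since 12.40 > 10.645, we reject H₀.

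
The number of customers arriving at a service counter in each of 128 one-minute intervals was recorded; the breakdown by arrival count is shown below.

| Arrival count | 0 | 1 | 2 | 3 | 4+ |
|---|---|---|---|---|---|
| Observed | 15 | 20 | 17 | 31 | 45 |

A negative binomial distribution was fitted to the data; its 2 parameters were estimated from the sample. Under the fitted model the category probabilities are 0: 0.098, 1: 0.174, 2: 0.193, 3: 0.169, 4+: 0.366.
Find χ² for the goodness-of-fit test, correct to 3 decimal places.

Expected counts E_i = n·p_i: 128×0.098 = 12.544, 128×0.174 = 22.272, 128×0.193 = 24.704, 128×0.169 = 21.632, 128×0.366 = 46.848.
cat         O        E   (O−E)²/E
0          15   12.544     0.4809
1          20   22.272     0.2318
2          17   24.704     2.4025
3          31   21.632     4.0569
4+         45   46.848     0.0729
Sum = 7.245

7.245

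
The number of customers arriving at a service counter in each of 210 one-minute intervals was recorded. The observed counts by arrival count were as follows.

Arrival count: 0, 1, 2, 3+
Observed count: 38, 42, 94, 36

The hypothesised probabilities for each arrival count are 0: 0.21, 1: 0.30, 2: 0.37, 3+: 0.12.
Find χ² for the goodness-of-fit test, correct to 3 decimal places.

15.892

Expected counts E_i = n·p_i: 210×0.21 = 44.1, 210×0.30 = 63, 210×0.37 = 77.7, 210×0.12 = 25.2.
0: (38 − 44.1)²/44.1 = 37.21/44.1 = 0.8438
1: (42 − 63)²/63 = 441/63 = 7.0000
2: (94 − 77.7)²/77.7 = 265.69/77.7 = 3.4194
3+: (36 − 25.2)²/25.2 = 116.64/25.2 = 4.6286
Sum = 15.892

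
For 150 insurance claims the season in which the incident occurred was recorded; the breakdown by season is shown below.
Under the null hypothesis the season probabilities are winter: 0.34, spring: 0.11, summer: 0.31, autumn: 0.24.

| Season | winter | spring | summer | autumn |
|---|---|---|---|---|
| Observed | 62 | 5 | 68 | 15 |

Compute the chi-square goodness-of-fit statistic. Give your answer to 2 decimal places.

32.58

Expected counts E_i = n·p_i: 150×0.34 = 51, 150×0.11 = 16.5, 150×0.31 = 46.5, 150×0.24 = 36.
winter: (62 − 51)²/51 = 121/51 = 2.373
spring: (5 − 16.5)²/16.5 = 132.25/16.5 = 8.015
summer: (68 − 46.5)²/46.5 = 462.25/46.5 = 9.941
autumn: (15 − 36)²/36 = 441/36 = 12.250
Sum = 32.58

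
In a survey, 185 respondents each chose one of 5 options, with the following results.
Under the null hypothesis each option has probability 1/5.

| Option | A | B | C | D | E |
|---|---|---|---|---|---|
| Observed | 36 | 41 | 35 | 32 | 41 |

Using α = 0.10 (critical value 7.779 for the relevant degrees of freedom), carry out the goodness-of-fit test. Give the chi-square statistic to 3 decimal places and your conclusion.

Under H₀ each category has probability 1/5, so each expected count is 185/5 = 37.
cat         O        E   (O−E)²/E
A          36       37     0.0270
B          41       37     0.4324
C          35       37     0.1081
D          32       37     0.6757
E          41       37     0.4324
Sum = 1.676
df = 4. Since 1.676 < 7.779, we do not reject H₀.

1.676; do not reject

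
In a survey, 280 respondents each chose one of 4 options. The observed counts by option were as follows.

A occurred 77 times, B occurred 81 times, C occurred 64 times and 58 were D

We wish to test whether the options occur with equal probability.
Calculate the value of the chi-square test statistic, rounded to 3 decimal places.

Under H₀ each category has probability 1/4, so each expected count is 280/4 = 70.
cat         O        E   (O−E)²/E
A          77       70     0.7000
B          81       70     1.7286
C          64       70     0.5143
D          58       70     2.0571
Sum = 5.000

5.000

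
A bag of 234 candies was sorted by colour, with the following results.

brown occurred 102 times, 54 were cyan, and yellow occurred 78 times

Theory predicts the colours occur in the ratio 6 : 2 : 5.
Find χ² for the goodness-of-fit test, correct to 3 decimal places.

10.933

Ratio total = 13. Expected counts: 234×6/13 = 108, 234×2/13 = 36, 234×5/13 = 90.
cat         O        E   (O−E)²/E
brown     102      108     0.3333
cyan       54       36     9.0000
yellow     78       90     1.6000
Sum = 10.933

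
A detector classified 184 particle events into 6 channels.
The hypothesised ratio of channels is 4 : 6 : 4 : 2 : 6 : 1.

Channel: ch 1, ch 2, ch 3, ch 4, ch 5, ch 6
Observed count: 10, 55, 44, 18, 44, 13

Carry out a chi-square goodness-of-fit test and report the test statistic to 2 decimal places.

24.35

Ratio total = 23. Expected counts: 184×4/23 = 32, 184×6/23 = 48, 184×4/23 = 32, 184×2/23 = 16, 184×6/23 = 48, 184×1/23 = 8.
ch 1: (10 − 32)²/32 = 484/32 = 15.125
ch 2: (55 − 48)²/48 = 49/48 = 1.021
ch 3: (44 − 32)²/32 = 144/32 = 4.500
ch 4: (18 − 16)²/16 = 4/16 = 0.250
ch 5: (44 − 48)²/48 = 16/48 = 0.333
ch 6: (13 − 8)²/8 = 25/8 = 3.125
Sum = 24.35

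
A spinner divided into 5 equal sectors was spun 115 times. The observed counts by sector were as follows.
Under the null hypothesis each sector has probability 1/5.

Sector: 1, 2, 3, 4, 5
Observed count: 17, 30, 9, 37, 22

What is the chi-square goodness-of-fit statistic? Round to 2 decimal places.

Under H₀ each category has probability 1/5, so each expected count is 115/5 = 23.
1: (17 − 23)²/23 = 36/23 = 1.565
2: (30 − 23)²/23 = 49/23 = 2.130
3: (9 − 23)²/23 = 196/23 = 8.522
4: (37 − 23)²/23 = 196/23 = 8.522
5: (22 − 23)²/23 = 1/23 = 0.043
Sum = 20.78

20.78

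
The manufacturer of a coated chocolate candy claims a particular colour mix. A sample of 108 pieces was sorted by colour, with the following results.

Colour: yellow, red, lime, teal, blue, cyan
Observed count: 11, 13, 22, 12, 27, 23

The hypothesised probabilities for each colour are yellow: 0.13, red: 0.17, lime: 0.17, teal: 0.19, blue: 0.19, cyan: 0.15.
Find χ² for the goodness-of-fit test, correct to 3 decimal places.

11.383

Expected counts E_i = n·p_i: 108×0.13 = 14.04, 108×0.17 = 18.36, 108×0.17 = 18.36, 108×0.19 = 20.52, 108×0.19 = 20.52, 108×0.15 = 16.2.
cat         O        E   (O−E)²/E
yellow     11    14.04     0.6582
red        13    18.36     1.5648
lime       22    18.36     0.7217
teal       12    20.52     3.5375
blue       27    20.52     2.0463
cyan       23     16.2     2.8543
Sum = 11.383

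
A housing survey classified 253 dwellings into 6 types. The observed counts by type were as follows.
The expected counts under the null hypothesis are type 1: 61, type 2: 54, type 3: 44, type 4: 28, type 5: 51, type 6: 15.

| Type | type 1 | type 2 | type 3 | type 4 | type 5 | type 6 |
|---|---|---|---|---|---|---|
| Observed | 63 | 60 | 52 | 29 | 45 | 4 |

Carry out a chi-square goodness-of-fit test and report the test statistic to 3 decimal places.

type 1: (63 − 61)²/61 = 4/61 = 0.0656
type 2: (60 − 54)²/54 = 36/54 = 0.6667
type 3: (52 − 44)²/44 = 64/44 = 1.4545
type 4: (29 − 28)²/28 = 1/28 = 0.0357
type 5: (45 − 51)²/51 = 36/51 = 0.7059
type 6: (4 − 15)²/15 = 121/15 = 8.0667
Sum = 10.995

10.995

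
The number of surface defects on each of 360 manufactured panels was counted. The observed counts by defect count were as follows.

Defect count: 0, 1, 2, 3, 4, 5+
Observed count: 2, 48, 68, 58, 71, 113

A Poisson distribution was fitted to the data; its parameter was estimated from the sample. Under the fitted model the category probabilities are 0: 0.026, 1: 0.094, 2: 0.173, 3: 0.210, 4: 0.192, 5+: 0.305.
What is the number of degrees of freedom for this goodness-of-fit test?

4

There are k = 6 categories and 1 parameter estimated from the data, so df = 6 − 1 − 1 = 4.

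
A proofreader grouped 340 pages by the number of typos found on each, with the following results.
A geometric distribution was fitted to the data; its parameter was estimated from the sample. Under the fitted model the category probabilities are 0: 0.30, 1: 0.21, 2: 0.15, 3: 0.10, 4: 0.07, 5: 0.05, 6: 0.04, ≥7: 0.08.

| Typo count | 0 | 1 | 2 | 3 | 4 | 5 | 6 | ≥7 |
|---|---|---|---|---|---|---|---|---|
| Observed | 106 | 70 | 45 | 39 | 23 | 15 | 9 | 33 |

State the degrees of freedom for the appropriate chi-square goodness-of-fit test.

6

There are k = 8 categories and 1 parameter estimated from the data, so df = 8 − 1 − 1 = 6.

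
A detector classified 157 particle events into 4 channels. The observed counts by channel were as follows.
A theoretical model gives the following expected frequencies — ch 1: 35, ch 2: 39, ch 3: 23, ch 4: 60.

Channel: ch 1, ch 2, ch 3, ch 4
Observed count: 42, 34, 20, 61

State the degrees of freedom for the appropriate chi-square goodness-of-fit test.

There are k = 4 categories and no parameters were estimated from the data, so df = 4 − 1 = 3.

3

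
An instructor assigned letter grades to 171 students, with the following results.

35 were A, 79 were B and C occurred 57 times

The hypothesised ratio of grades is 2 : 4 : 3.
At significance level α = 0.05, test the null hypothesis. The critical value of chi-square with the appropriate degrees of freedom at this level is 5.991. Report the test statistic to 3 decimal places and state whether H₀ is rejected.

0.355; do not reject

Ratio total = 9. Expected counts: 171×2/9 = 38, 171×4/9 = 76, 171×3/9 = 57.
χ² = (35−38)²/38 + (79−76)²/76 + (57−57)²/57
   = 0.2368 + 0.1184 + 0.0000
Sum = 0.355
df = 2. Since 0.355 < 5.991, we do not reject H₀.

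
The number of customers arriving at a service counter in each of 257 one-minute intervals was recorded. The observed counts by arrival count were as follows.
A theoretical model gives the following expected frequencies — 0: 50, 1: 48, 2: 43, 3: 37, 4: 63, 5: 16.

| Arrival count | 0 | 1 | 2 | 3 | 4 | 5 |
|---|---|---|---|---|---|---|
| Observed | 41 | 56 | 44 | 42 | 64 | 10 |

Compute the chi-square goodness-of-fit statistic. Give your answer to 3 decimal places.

0: (41 − 50)²/50 = 81/50 = 1.6200
1: (56 − 48)²/48 = 64/48 = 1.3333
2: (44 − 43)²/43 = 1/43 = 0.0233
3: (42 − 37)²/37 = 25/37 = 0.6757
4: (64 − 63)²/63 = 1/63 = 0.0159
5: (10 − 16)²/16 = 36/16 = 2.2500
Sum = 5.918

5.918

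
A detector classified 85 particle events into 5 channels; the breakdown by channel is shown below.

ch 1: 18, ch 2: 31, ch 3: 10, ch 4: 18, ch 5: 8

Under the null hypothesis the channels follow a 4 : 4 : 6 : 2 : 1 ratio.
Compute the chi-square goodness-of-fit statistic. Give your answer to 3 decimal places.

27.783

Ratio total = 17. Expected counts: 85×4/17 = 20, 85×4/17 = 20, 85×6/17 = 30, 85×2/17 = 10, 85×1/17 = 5.
χ² = (18−20)²/20 + (31−20)²/20 + (10−30)²/30 + (18−10)²/10 + (8−5)²/5
   = 0.2000 + 6.0500 + 13.3333 + 6.4000 + 1.8000
Sum = 27.783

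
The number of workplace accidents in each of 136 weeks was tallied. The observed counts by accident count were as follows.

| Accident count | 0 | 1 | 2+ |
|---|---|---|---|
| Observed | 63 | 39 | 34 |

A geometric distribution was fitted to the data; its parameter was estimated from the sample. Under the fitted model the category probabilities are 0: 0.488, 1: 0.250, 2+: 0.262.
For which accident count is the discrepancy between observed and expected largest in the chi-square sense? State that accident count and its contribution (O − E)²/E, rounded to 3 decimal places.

Expected counts E_i = n·p_i: 136×0.488 = 66.368, 136×0.250 = 34, 136×0.262 = 35.632.
χ² = (63−66.368)²/66.368 + (39−34)²/34 + (34−35.632)²/35.632
   = 0.1709 + 0.7353 + 0.0747
The largest term is for 1: 0.735.

1, 0.735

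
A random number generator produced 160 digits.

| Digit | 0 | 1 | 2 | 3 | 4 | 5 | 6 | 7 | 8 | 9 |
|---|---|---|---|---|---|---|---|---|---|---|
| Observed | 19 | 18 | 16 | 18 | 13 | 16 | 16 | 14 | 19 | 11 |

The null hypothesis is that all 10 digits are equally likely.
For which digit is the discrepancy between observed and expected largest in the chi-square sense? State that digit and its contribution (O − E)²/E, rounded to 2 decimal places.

Under H₀ each category has probability 1/10, so each expected count is 160/10 = 16.
0: (19 − 16)²/16 = 9/16 = 0.563
1: (18 − 16)²/16 = 4/16 = 0.250
2: (16 − 16)²/16 = 0/16 = 0.000
3: (18 − 16)²/16 = 4/16 = 0.250
4: (13 − 16)²/16 = 9/16 = 0.563
5: (16 − 16)²/16 = 0/16 = 0.000
6: (16 − 16)²/16 = 0/16 = 0.000
7: (14 − 16)²/16 = 4/16 = 0.250
8: (19 − 16)²/16 = 9/16 = 0.563
9: (11 − 16)²/16 = 25/16 = 1.563
The largest term is for 9: 1.56.

9, 1.56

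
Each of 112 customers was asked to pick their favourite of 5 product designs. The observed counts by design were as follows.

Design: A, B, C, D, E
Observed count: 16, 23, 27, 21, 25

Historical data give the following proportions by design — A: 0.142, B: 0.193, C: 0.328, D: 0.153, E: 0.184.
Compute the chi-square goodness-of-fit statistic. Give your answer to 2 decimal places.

Expected counts E_i = n·p_i: 112×0.142 = 15.904, 112×0.193 = 21.616, 112×0.328 = 36.736, 112×0.153 = 17.136, 112×0.184 = 20.608.
χ² = (16−15.904)²/15.904 + (23−21.616)²/21.616 + (27−36.736)²/36.736 + (21−17.136)²/17.136 + (25−20.608)²/20.608
   = 0.001 + 0.089 + 2.580 + 0.871 + 0.936
Sum = 4.48

4.48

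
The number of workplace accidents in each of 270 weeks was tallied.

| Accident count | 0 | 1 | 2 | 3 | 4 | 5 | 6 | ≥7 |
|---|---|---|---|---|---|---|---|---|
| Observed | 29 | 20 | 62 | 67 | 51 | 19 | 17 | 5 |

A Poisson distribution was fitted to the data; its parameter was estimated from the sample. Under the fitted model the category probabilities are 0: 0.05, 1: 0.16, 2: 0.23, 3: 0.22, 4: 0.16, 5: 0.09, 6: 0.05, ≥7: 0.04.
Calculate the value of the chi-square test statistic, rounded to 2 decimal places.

37.81

Expected counts E_i = n·p_i: 270×0.05 = 13.5, 270×0.16 = 43.2, 270×0.23 = 62.1, 270×0.22 = 59.4, 270×0.16 = 43.2, 270×0.09 = 24.3, 270×0.05 = 13.5, 270×0.04 = 10.8.
0: (29 − 13.5)²/13.5 = 240.25/13.5 = 17.796
1: (20 − 43.2)²/43.2 = 538.24/43.2 = 12.459
2: (62 − 62.1)²/62.1 = 0.01/62.1 = 0.000
3: (67 − 59.4)²/59.4 = 57.76/59.4 = 0.972
4: (51 − 43.2)²/43.2 = 60.84/43.2 = 1.408
5: (19 − 24.3)²/24.3 = 28.09/24.3 = 1.156
6: (17 − 13.5)²/13.5 = 12.25/13.5 = 0.907
≥7: (5 − 10.8)²/10.8 = 33.64/10.8 = 3.115
Sum = 37.81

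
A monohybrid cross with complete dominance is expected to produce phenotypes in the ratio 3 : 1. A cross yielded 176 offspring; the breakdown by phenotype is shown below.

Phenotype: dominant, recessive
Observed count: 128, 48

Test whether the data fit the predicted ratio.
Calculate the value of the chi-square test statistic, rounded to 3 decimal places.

0.485

Ratio total = 4. Expected counts: 176×3/4 = 132, 176×1/4 = 44.
χ² = (128−132)²/132 + (48−44)²/44
   = 0.1212 + 0.3636
Sum = 0.485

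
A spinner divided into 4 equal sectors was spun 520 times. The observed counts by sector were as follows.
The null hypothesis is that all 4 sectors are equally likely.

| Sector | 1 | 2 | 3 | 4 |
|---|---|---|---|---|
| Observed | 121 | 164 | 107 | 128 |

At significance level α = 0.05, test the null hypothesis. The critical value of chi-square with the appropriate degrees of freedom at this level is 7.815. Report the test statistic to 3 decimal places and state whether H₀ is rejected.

13.615; reject

Under H₀ each category has probability 1/4, so each expected count is 520/4 = 130.
1: (121 − 130)²/130 = 81/130 = 0.6231
2: (164 − 130)²/130 = 1156/130 = 8.8923
3: (107 − 130)²/130 = 529/130 = 4.0692
4: (128 − 130)²/130 = 4/130 = 0.0308
Sum = 13.615
df = 3. Since 13.615 > 7.815, we reject H₀.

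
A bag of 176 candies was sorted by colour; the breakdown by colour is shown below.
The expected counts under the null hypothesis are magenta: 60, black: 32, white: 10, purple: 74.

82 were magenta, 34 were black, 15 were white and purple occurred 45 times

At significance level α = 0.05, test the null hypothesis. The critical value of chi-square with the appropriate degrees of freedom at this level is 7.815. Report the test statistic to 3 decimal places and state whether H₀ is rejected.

22.057; reject

χ² = (82−60)²/60 + (34−32)²/32 + (15−10)²/10 + (45−74)²/74
   = 8.0667 + 0.1250 + 2.5000 + 11.3649
Sum = 22.057
df = 3. Since 22.057 > 7.815, we reject H₀.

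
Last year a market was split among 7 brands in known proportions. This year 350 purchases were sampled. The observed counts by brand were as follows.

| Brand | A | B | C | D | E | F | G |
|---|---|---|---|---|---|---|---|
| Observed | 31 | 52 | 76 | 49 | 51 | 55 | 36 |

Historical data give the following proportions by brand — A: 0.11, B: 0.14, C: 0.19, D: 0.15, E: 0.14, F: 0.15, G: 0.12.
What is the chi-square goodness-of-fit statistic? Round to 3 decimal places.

Expected counts E_i = n·p_i: 350×0.11 = 38.5, 350×0.14 = 49, 350×0.19 = 66.5, 350×0.15 = 52.5, 350×0.14 = 49, 350×0.15 = 52.5, 350×0.12 = 42.
χ² = (31−38.5)²/38.5 + (52−49)²/49 + (76−66.5)²/66.5 + (49−52.5)²/52.5 + (51−49)²/49 + (55−52.5)²/52.5 + (36−42)²/42
   = 1.4610 + 0.1837 + 1.3571 + 0.2333 + 0.0816 + 0.1190 + 0.8571
Sum = 4.293

4.293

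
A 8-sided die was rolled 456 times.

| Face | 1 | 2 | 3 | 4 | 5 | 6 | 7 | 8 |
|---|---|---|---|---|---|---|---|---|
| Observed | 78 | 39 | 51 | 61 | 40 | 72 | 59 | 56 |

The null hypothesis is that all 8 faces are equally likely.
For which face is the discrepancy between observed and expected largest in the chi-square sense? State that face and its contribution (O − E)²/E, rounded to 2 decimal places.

1, 7.74

Expected count for each of the 8 categories: 456/8 = 57.
cat         O        E   (O−E)²/E
1          78       57      7.737
2          39       57      5.684
3          51       57      0.632
4          61       57      0.281
5          40       57      5.070
6          72       57      3.947
7          59       57      0.070
8          56       57      0.018
The largest term is for 1: 7.74.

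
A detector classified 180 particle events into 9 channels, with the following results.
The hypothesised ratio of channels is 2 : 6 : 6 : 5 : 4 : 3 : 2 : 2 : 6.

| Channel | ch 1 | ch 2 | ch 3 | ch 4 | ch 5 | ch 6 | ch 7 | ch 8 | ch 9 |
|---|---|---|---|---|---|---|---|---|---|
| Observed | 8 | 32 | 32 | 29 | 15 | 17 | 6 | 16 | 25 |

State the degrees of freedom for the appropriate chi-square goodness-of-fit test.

There are k = 9 categories and no parameters were estimated from the data, so df = 9 − 1 = 8.

8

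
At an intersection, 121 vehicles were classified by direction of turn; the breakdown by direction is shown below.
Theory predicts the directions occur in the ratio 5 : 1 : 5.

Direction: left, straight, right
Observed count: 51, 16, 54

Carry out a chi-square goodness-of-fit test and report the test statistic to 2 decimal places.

Ratio total = 11. Expected counts: 121×5/11 = 55, 121×1/11 = 11, 121×5/11 = 55.
χ² = (51−55)²/55 + (16−11)²/11 + (54−55)²/55
   = 0.291 + 2.273 + 0.018
Sum = 2.58

2.58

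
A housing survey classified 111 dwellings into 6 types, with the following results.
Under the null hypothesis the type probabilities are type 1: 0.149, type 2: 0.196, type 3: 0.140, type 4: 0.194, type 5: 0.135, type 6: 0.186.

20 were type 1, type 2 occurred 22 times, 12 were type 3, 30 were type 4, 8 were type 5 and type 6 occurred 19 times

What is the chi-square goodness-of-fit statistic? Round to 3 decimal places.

8.249

Expected counts E_i = n·p_i: 111×0.149 = 16.539, 111×0.196 = 21.756, 111×0.140 = 15.54, 111×0.194 = 21.534, 111×0.135 = 14.985, 111×0.186 = 20.646.
cat         O        E   (O−E)²/E
type 1     20   16.539     0.7243
type 2     22   21.756     0.0027
type 3     12    15.54     0.8064
type 4     30   21.534     3.3284
type 5      8   14.985     3.2559
type 6     19   20.646     0.1312
Sum = 8.249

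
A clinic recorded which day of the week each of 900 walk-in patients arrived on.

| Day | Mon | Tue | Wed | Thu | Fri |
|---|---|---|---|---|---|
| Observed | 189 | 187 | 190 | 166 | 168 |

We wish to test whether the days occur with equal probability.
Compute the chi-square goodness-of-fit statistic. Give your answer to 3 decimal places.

3.167

Expected count for each of the 5 categories: 900/5 = 180.
χ² = (189−180)²/180 + (187−180)²/180 + (190−180)²/180 + (166−180)²/180 + (168−180)²/180
   = 0.4500 + 0.2722 + 0.5556 + 1.0889 + 0.8000
Sum = 3.167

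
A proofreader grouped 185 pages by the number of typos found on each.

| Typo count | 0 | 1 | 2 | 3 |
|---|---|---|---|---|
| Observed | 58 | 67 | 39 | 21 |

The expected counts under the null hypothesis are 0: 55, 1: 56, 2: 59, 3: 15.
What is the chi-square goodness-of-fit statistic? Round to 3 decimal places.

cat         O        E   (O−E)²/E
0          58       55     0.1636
1          67       56     2.1607
2          39       59     6.7797
3          21       15     2.4000
Sum = 11.504

11.504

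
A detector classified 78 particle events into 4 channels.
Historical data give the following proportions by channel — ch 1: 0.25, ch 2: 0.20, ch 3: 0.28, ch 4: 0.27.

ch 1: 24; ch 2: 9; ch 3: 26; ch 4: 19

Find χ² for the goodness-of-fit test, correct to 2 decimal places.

Expected counts E_i = n·p_i: 78×0.25 = 19.5, 78×0.20 = 15.6, 78×0.28 = 21.84, 78×0.27 = 21.06.
ch 1: (24 − 19.5)²/19.5 = 20.25/19.5 = 1.038
ch 2: (9 − 15.6)²/15.6 = 43.56/15.6 = 2.792
ch 3: (26 − 21.84)²/21.84 = 17.3056/21.84 = 0.792
ch 4: (19 − 21.06)²/21.06 = 4.2436/21.06 = 0.202
Sum = 4.82

4.82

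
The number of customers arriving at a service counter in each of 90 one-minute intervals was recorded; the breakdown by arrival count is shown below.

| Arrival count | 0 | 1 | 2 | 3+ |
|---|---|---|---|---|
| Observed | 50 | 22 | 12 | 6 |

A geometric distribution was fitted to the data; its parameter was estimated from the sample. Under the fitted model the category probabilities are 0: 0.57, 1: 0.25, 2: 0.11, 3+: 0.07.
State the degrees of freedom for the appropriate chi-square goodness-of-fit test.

There are k = 4 categories and 1 parameter estimated from the data, so df = 4 − 1 − 1 = 2.

2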